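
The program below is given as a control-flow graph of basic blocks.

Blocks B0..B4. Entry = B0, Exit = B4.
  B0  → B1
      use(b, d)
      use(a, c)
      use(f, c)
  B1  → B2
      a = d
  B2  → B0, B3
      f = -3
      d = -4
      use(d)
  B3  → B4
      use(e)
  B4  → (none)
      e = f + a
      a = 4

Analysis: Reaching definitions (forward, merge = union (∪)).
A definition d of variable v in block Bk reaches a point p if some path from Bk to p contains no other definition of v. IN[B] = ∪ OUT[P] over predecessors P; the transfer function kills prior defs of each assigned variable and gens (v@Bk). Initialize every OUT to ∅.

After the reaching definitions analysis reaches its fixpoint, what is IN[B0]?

Answer: {a@B1, d@B2, f@B2}

Trace:
Converged values:
  B0:  IN={a@B1, d@B2, f@B2}  OUT={a@B1, d@B2, f@B2}
  B1:  IN={a@B1, d@B2, f@B2}  OUT={a@B1, d@B2, f@B2}
  B2:  IN={a@B1, d@B2, f@B2}  OUT={a@B1, d@B2, f@B2}
  B3:  IN={a@B1, d@B2, f@B2}  OUT={a@B1, d@B2, f@B2}
  B4:  IN={a@B1, d@B2, f@B2}  OUT={a@B4, d@B2, e@B4, f@B2}

Merge at B0 (entry node, so the boundary value {} is joined with the incoming edge(s)): IN[B0] = {} ⊔ OUT[B2] = {a@B1, d@B2, f@B2}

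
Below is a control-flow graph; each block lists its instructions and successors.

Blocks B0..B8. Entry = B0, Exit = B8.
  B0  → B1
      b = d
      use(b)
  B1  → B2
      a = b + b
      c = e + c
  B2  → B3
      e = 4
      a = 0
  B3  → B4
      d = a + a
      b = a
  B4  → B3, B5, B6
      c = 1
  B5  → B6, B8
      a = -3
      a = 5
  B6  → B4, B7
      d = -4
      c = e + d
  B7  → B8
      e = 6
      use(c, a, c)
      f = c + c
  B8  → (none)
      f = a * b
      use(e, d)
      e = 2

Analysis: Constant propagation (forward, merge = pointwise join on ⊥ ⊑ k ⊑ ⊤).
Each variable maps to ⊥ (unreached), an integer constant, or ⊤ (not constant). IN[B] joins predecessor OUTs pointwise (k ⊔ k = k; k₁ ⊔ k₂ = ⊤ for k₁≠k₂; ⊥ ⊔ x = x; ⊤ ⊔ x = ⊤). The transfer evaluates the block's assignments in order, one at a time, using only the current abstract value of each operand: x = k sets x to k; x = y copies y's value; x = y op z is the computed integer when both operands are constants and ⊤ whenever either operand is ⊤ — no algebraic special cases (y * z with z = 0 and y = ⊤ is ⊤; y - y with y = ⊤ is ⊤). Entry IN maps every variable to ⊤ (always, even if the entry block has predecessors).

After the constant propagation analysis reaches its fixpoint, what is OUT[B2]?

Answer: {a: 0, b: ⊤, c: ⊤, d: ⊤, e: 4, f: ⊤}

Derivation:
Per-block solution:
  B0:  IN=(all ⊤)  OUT=(all ⊤)
  B1:  IN=(all ⊤)  OUT=(all ⊤)
  B2:  IN=(all ⊤)  OUT={a:0, e:4; rest ⊤}
  B3:  IN={e:4; rest ⊤}  OUT={e:4; rest ⊤}
  B4:  IN={e:4; rest ⊤}  OUT={c:1, e:4; rest ⊤}
  B5:  IN={c:1, e:4; rest ⊤}  OUT={a:5, c:1, e:4; rest ⊤}
  B6:  IN={c:1, e:4; rest ⊤}  OUT={c:0, d:-4, e:4; rest ⊤}
  B7:  IN={c:0, d:-4, e:4; rest ⊤}  OUT={c:0, d:-4, e:6, f:0; rest ⊤}
  B8:  IN=(all ⊤)  OUT={e:2; rest ⊤}

Merge at B2: IN[B2] = OUT[B1] = {a: ⊤, b: ⊤, c: ⊤, d: ⊤, e: ⊤, f: ⊤}
Applying B2's transfer function to that IN value gives OUT[B2] (row B2 above).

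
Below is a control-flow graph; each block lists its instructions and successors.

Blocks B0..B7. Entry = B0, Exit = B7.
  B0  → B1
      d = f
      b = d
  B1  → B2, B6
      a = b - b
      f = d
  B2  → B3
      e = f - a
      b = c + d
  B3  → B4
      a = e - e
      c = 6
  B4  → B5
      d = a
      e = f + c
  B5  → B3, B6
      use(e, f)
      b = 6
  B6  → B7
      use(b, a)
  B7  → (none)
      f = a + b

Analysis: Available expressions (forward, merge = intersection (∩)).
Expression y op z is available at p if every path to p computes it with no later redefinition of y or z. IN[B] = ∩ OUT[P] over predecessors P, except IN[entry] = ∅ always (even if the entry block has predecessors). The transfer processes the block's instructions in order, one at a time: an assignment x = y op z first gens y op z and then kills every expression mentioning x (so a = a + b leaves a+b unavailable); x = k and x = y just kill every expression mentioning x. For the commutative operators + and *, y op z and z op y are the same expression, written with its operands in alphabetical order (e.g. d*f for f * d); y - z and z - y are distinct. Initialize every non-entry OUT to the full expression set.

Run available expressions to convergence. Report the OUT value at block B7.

Answer: {a+b}

Derivation:
Per-block solution:
  B0:  IN={}  OUT={}
  B1:  IN={}  OUT={b-b}
  B2:  IN={b-b}  OUT={c+d, f-a}
  B3:  IN={}  OUT={e-e}
  B4:  IN={e-e}  OUT={c+f}
  B5:  IN={c+f}  OUT={c+f}
  B6:  IN={}  OUT={}
  B7:  IN={}  OUT={a+b}

Merge at B7: IN[B7] = OUT[B6] = {}
Applying B7's transfer function to that IN value gives OUT[B7] (row B7 above).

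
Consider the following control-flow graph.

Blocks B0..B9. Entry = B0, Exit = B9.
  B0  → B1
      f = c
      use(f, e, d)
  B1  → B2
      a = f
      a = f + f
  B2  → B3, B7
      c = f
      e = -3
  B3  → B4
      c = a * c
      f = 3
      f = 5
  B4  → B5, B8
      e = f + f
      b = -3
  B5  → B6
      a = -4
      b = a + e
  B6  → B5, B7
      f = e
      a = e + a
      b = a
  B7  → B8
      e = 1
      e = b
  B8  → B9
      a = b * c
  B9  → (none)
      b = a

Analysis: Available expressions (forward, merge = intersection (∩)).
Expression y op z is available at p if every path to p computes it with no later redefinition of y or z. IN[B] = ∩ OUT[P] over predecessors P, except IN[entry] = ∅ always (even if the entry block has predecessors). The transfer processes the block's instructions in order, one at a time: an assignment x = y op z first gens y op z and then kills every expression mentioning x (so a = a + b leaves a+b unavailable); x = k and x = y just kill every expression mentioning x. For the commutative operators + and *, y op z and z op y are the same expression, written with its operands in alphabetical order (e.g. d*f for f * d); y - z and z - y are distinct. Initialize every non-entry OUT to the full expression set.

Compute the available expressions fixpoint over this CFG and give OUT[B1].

Answer: {f+f}

Derivation:
Converged values:
  B0:   IN={}   OUT={}
  B1:   IN={}   OUT={f+f}
  B2:   IN={f+f}   OUT={f+f}
  B3:   IN={f+f}   OUT={}
  B4:   IN={}   OUT={f+f}
  B5:   IN={}   OUT={a+e}
  B6:   IN={a+e}   OUT={}
  B7:   IN={}   OUT={}
  B8:   IN={}   OUT={b*c}
  B9:   IN={b*c}   OUT={}

Merge at B1: IN[B1] = OUT[B0] = {}
Applying B1's transfer function to that IN value gives OUT[B1] (row B1 above).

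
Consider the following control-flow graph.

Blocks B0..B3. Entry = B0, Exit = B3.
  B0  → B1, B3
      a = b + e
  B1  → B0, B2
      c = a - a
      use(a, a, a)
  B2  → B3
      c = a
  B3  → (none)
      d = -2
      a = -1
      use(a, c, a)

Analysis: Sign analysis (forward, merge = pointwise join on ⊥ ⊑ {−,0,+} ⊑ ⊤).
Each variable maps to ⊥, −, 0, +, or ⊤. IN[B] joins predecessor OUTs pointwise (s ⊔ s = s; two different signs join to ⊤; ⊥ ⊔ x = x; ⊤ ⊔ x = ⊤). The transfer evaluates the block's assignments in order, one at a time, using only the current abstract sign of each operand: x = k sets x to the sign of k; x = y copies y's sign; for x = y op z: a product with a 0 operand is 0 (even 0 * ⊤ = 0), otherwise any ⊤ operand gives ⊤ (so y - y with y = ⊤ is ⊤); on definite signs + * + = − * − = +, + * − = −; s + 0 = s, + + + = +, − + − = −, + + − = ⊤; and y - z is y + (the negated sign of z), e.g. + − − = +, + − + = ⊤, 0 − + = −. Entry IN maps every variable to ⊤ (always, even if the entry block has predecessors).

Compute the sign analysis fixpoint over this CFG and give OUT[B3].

Answer: {a: -, b: ⊤, c: ⊤, d: -, e: ⊤, f: ⊤}

Derivation:
Fixpoint table:
  B0:  IN=(all ⊤)  OUT=(all ⊤)
  B1:  IN=(all ⊤)  OUT=(all ⊤)
  B2:  IN=(all ⊤)  OUT=(all ⊤)
  B3:  IN=(all ⊤)  OUT={a:-, d:-; rest ⊤}

Merge at B3: IN[B3] = OUT[B0] ⊔ OUT[B2] = {a: ⊤, b: ⊤, c: ⊤, d: ⊤, e: ⊤, f: ⊤}
Applying B3's transfer function to that IN value gives OUT[B3] (row B3 above).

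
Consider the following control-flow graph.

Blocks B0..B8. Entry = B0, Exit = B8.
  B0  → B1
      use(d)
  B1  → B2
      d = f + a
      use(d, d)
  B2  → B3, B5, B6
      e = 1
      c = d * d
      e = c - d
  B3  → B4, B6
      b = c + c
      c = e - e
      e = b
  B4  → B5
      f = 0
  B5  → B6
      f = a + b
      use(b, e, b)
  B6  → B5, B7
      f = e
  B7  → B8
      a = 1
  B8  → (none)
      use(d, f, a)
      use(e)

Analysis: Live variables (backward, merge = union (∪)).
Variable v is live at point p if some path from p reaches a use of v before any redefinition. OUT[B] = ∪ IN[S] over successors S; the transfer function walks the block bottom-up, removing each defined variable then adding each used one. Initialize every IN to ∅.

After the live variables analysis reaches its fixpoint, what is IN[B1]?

Answer: {a, b, f}

Derivation:
Converged values:
  B0:  IN={a, b, d, f}  OUT={a, b, f}
  B1:  IN={a, b, f}  OUT={a, b, d}
  B2:  IN={a, b, d}  OUT={a, b, c, d, e}
  B3:  IN={a, c, d, e}  OUT={a, b, d, e}
  B4:  IN={a, b, d, e}  OUT={a, b, d, e}
  B5:  IN={a, b, d, e}  OUT={a, b, d, e}
  B6:  IN={a, b, d, e}  OUT={a, b, d, e, f}
  B7:  IN={d, e, f}  OUT={a, d, e, f}
  B8:  IN={a, d, e, f}  OUT={}

Merge at B1: OUT[B1] = IN[B2] = {a, b, d}
Applying B1's transfer function to that OUT value gives IN[B1] (row B1 above).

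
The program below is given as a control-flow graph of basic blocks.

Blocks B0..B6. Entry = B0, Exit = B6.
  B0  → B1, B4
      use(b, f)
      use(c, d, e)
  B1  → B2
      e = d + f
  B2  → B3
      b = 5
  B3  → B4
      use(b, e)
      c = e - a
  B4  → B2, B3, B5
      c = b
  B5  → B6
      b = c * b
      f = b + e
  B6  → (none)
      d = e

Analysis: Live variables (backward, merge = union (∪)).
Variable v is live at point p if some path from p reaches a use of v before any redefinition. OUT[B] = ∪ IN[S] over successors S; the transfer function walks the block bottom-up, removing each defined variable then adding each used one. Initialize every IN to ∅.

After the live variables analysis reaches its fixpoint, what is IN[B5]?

Answer: {b, c, e}

Derivation:
Fixpoint table:
  B0:  IN={a, b, c, d, e, f}  OUT={a, b, d, e, f}
  B1:  IN={a, d, f}  OUT={a, e}
  B2:  IN={a, e}  OUT={a, b, e}
  B3:  IN={a, b, e}  OUT={a, b, e}
  B4:  IN={a, b, e}  OUT={a, b, c, e}
  B5:  IN={b, c, e}  OUT={e}
  B6:  IN={e}  OUT={}

Merge at B5: OUT[B5] = IN[B6] = {e}
Applying B5's transfer function to that OUT value gives IN[B5] (row B5 above).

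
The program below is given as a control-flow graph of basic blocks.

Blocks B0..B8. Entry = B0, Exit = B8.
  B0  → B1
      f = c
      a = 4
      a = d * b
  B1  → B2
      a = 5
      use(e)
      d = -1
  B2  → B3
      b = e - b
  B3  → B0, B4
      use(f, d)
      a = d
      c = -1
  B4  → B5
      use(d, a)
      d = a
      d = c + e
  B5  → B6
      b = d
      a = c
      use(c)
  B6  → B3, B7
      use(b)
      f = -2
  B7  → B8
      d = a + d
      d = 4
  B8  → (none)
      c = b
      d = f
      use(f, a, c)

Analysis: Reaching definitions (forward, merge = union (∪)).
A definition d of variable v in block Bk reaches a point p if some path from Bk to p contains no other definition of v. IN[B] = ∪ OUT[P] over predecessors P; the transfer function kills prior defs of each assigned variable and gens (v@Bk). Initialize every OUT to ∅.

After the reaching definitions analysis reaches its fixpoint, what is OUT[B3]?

Answer: {a@B3, b@B2, b@B5, c@B3, d@B1, d@B4, f@B0, f@B6}

Trace:
Per-block solution:
  B0: | IN={a@B3, b@B2, b@B5, c@B3, d@B1, d@B4, f@B0, f@B6} | OUT={a@B0, b@B2, b@B5, c@B3, d@B1, d@B4, f@B0}
  B1: | IN={a@B0, b@B2, b@B5, c@B3, d@B1, d@B4, f@B0} | OUT={a@B1, b@B2, b@B5, c@B3, d@B1, f@B0}
  B2: | IN={a@B1, b@B2, b@B5, c@B3, d@B1, f@B0} | OUT={a@B1, b@B2, c@B3, d@B1, f@B0}
  B3: | IN={a@B1, a@B5, b@B2, b@B5, c@B3, d@B1, d@B4, f@B0, f@B6} | OUT={a@B3, b@B2, b@B5, c@B3, d@B1, d@B4, f@B0, f@B6}
  B4: | IN={a@B3, b@B2, b@B5, c@B3, d@B1, d@B4, f@B0, f@B6} | OUT={a@B3, b@B2, b@B5, c@B3, d@B4, f@B0, f@B6}
  B5: | IN={a@B3, b@B2, b@B5, c@B3, d@B4, f@B0, f@B6} | OUT={a@B5, b@B5, c@B3, d@B4, f@B0, f@B6}
  B6: | IN={a@B5, b@B5, c@B3, d@B4, f@B0, f@B6} | OUT={a@B5, b@B5, c@B3, d@B4, f@B6}
  B7: | IN={a@B5, b@B5, c@B3, d@B4, f@B6} | OUT={a@B5, b@B5, c@B3, d@B7, f@B6}
  B8: | IN={a@B5, b@B5, c@B3, d@B7, f@B6} | OUT={a@B5, b@B5, c@B8, d@B8, f@B6}

Merge at B3: IN[B3] = OUT[B2] ⊔ OUT[B6] = {a@B1, a@B5, b@B2, b@B5, c@B3, d@B1, d@B4, f@B0, f@B6}
Applying B3's transfer function to that IN value gives OUT[B3] (row B3 above).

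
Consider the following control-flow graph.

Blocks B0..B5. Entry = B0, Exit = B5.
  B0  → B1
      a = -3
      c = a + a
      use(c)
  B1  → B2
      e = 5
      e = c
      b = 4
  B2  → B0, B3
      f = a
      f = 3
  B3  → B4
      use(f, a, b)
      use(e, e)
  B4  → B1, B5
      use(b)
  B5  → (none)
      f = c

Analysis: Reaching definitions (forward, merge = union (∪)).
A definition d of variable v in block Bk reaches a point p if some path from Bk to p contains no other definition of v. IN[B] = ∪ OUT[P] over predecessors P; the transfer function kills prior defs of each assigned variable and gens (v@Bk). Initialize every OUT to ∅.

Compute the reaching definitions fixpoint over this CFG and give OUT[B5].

Answer: {a@B0, b@B1, c@B0, e@B1, f@B5}

Trace:
Converged values:
  B0:  IN={a@B0, b@B1, c@B0, e@B1, f@B2}  OUT={a@B0, b@B1, c@B0, e@B1, f@B2}
  B1:  IN={a@B0, b@B1, c@B0, e@B1, f@B2}  OUT={a@B0, b@B1, c@B0, e@B1, f@B2}
  B2:  IN={a@B0, b@B1, c@B0, e@B1, f@B2}  OUT={a@B0, b@B1, c@B0, e@B1, f@B2}
  B3:  IN={a@B0, b@B1, c@B0, e@B1, f@B2}  OUT={a@B0, b@B1, c@B0, e@B1, f@B2}
  B4:  IN={a@B0, b@B1, c@B0, e@B1, f@B2}  OUT={a@B0, b@B1, c@B0, e@B1, f@B2}
  B5:  IN={a@B0, b@B1, c@B0, e@B1, f@B2}  OUT={a@B0, b@B1, c@B0, e@B1, f@B5}

Merge at B5: IN[B5] = OUT[B4] = {a@B0, b@B1, c@B0, e@B1, f@B2}
Applying B5's transfer function to that IN value gives OUT[B5] (row B5 above).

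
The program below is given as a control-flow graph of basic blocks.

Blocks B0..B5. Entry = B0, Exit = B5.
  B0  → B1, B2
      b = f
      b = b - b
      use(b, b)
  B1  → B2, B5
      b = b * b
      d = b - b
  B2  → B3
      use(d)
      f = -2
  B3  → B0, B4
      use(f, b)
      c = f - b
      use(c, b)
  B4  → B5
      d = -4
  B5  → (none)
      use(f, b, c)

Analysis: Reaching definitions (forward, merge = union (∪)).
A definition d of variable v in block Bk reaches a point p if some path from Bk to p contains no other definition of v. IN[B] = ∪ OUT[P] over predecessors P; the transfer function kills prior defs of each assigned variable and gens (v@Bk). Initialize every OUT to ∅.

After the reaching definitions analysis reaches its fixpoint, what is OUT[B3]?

Answer: {b@B0, b@B1, c@B3, d@B1, f@B2}

Trace:
Converged values:
  B0:  IN={b@B0, b@B1, c@B3, d@B1, f@B2}  OUT={b@B0, c@B3, d@B1, f@B2}
  B1:  IN={b@B0, c@B3, d@B1, f@B2}  OUT={b@B1, c@B3, d@B1, f@B2}
  B2:  IN={b@B0, b@B1, c@B3, d@B1, f@B2}  OUT={b@B0, b@B1, c@B3, d@B1, f@B2}
  B3:  IN={b@B0, b@B1, c@B3, d@B1, f@B2}  OUT={b@B0, b@B1, c@B3, d@B1, f@B2}
  B4:  IN={b@B0, b@B1, c@B3, d@B1, f@B2}  OUT={b@B0, b@B1, c@B3, d@B4, f@B2}
  B5:  IN={b@B0, b@B1, c@B3, d@B1, d@B4, f@B2}  OUT={b@B0, b@B1, c@B3, d@B1, d@B4, f@B2}

Merge at B3: IN[B3] = OUT[B2] = {b@B0, b@B1, c@B3, d@B1, f@B2}
Applying B3's transfer function to that IN value gives OUT[B3] (row B3 above).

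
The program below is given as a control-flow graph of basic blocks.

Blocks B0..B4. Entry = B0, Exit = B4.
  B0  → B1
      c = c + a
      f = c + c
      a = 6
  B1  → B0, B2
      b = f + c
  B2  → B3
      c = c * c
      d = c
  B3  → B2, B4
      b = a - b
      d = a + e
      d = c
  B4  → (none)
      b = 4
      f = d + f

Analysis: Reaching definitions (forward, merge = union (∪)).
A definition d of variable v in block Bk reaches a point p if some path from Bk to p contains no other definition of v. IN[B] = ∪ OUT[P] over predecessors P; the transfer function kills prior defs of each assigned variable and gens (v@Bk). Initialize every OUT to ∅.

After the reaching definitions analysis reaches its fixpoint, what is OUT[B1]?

Answer: {a@B0, b@B1, c@B0, f@B0}

Derivation:
Fixpoint table:
  B0:   IN={a@B0, b@B1, c@B0, f@B0}   OUT={a@B0, b@B1, c@B0, f@B0}
  B1:   IN={a@B0, b@B1, c@B0, f@B0}   OUT={a@B0, b@B1, c@B0, f@B0}
  B2:   IN={a@B0, b@B1, b@B3, c@B0, c@B2, d@B3, f@B0}   OUT={a@B0, b@B1, b@B3, c@B2, d@B2, f@B0}
  B3:   IN={a@B0, b@B1, b@B3, c@B2, d@B2, f@B0}   OUT={a@B0, b@B3, c@B2, d@B3, f@B0}
  B4:   IN={a@B0, b@B3, c@B2, d@B3, f@B0}   OUT={a@B0, b@B4, c@B2, d@B3, f@B4}

Merge at B1: IN[B1] = OUT[B0] = {a@B0, b@B1, c@B0, f@B0}
Applying B1's transfer function to that IN value gives OUT[B1] (row B1 above).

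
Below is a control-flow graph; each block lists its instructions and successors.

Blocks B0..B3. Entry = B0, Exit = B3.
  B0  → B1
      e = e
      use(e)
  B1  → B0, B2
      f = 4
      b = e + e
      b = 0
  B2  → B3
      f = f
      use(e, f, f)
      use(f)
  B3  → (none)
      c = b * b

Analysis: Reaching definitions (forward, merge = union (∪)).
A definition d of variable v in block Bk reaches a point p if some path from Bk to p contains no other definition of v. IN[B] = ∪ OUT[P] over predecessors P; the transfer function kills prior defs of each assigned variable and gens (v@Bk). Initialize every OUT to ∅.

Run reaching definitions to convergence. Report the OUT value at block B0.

Fixpoint table:
  B0: | IN={b@B1, e@B0, f@B1} | OUT={b@B1, e@B0, f@B1}
  B1: | IN={b@B1, e@B0, f@B1} | OUT={b@B1, e@B0, f@B1}
  B2: | IN={b@B1, e@B0, f@B1} | OUT={b@B1, e@B0, f@B2}
  B3: | IN={b@B1, e@B0, f@B2} | OUT={b@B1, c@B3, e@B0, f@B2}

Merge at B0 (entry node, so the boundary value {} is joined with the incoming edge(s)): IN[B0] = {} ⊔ OUT[B1] = {b@B1, e@B0, f@B1}
Applying B0's transfer function to that IN value gives OUT[B0] (row B0 above).

Answer: {b@B1, e@B0, f@B1}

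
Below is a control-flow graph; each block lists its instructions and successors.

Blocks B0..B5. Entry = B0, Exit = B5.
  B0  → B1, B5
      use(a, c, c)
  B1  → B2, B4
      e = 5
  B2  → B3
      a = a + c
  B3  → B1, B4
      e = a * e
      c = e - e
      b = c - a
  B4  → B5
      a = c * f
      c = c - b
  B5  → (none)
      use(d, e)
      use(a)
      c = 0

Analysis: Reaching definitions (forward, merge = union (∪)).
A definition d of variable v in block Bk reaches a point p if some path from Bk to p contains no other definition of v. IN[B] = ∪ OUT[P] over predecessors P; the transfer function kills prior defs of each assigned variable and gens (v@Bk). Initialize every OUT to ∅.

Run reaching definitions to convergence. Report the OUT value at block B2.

Answer: {a@B2, b@B3, c@B3, e@B1}

Working:
Per-block solution:
  B0:  IN={}  OUT={}
  B1:  IN={a@B2, b@B3, c@B3, e@B3}  OUT={a@B2, b@B3, c@B3, e@B1}
  B2:  IN={a@B2, b@B3, c@B3, e@B1}  OUT={a@B2, b@B3, c@B3, e@B1}
  B3:  IN={a@B2, b@B3, c@B3, e@B1}  OUT={a@B2, b@B3, c@B3, e@B3}
  B4:  IN={a@B2, b@B3, c@B3, e@B1, e@B3}  OUT={a@B4, b@B3, c@B4, e@B1, e@B3}
  B5:  IN={a@B4, b@B3, c@B4, e@B1, e@B3}  OUT={a@B4, b@B3, c@B5, e@B1, e@B3}

Merge at B2: IN[B2] = OUT[B1] = {a@B2, b@B3, c@B3, e@B1}
Applying B2's transfer function to that IN value gives OUT[B2] (row B2 above).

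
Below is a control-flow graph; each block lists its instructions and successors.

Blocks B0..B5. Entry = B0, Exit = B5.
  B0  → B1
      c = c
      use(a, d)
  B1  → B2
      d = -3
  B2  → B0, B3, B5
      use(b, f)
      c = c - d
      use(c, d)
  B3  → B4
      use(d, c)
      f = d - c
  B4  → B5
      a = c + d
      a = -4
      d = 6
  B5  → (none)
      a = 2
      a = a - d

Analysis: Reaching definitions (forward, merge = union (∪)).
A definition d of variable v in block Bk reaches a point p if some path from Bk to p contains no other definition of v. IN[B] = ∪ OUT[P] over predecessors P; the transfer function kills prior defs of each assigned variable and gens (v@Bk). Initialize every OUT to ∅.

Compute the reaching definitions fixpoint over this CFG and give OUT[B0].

Fixpoint table:
  B0:   IN={c@B2, d@B1}   OUT={c@B0, d@B1}
  B1:   IN={c@B0, d@B1}   OUT={c@B0, d@B1}
  B2:   IN={c@B0, d@B1}   OUT={c@B2, d@B1}
  B3:   IN={c@B2, d@B1}   OUT={c@B2, d@B1, f@B3}
  B4:   IN={c@B2, d@B1, f@B3}   OUT={a@B4, c@B2, d@B4, f@B3}
  B5:   IN={a@B4, c@B2, d@B1, d@B4, f@B3}   OUT={a@B5, c@B2, d@B1, d@B4, f@B3}

Merge at B0 (entry node, so the boundary value {} is joined with the incoming edge(s)): IN[B0] = {} ⊔ OUT[B2] = {c@B2, d@B1}
Applying B0's transfer function to that IN value gives OUT[B0] (row B0 above).

Answer: {c@B0, d@B1}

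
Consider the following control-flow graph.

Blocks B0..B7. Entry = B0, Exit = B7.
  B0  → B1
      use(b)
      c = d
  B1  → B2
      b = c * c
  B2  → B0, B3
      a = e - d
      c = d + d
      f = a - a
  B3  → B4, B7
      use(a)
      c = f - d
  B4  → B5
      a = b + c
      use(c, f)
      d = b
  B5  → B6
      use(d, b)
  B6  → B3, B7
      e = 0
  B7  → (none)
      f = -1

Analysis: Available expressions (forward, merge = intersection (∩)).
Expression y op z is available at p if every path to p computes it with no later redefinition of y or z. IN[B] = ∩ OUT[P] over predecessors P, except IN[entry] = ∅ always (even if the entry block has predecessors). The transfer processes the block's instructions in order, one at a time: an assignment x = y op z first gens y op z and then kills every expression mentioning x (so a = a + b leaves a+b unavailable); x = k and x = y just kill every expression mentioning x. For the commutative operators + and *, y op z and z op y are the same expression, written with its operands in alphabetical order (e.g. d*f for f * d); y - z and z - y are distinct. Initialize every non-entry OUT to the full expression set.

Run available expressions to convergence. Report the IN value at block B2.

Converged values:
  B0: | IN={} | OUT={}
  B1: | IN={} | OUT={c*c}
  B2: | IN={c*c} | OUT={a-a, d+d, e-d}
  B3: | IN={} | OUT={f-d}
  B4: | IN={f-d} | OUT={b+c}
  B5: | IN={b+c} | OUT={b+c}
  B6: | IN={b+c} | OUT={b+c}
  B7: | IN={} | OUT={}

Merge at B2: IN[B2] = OUT[B1] = {c*c}

Answer: {c*c}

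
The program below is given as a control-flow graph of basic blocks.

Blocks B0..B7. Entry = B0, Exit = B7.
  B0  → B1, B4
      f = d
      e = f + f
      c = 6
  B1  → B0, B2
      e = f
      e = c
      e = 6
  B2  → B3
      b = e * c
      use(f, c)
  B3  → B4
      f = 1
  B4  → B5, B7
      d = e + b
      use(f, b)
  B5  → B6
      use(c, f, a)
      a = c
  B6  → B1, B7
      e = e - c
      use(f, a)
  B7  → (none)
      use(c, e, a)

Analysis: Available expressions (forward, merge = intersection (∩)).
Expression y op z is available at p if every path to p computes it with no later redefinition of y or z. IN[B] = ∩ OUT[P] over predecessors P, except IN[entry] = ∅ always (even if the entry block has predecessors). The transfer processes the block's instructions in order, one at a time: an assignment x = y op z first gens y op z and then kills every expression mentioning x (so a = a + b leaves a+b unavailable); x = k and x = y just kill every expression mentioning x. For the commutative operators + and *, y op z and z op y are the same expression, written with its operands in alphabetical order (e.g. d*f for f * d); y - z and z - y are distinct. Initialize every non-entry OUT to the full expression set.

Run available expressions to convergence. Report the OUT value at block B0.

Converged values:
  B0:  IN={}  OUT={f+f}
  B1:  IN={}  OUT={}
  B2:  IN={}  OUT={c*e}
  B3:  IN={c*e}  OUT={c*e}
  B4:  IN={}  OUT={b+e}
  B5:  IN={b+e}  OUT={b+e}
  B6:  IN={b+e}  OUT={}
  B7:  IN={}  OUT={}

Merge at B0 (entry node, so the boundary value {} is joined with the incoming edge(s)): IN[B0] = {} ∩ OUT[B1] = {}
Applying B0's transfer function to that IN value gives OUT[B0] (row B0 above).

Answer: {f+f}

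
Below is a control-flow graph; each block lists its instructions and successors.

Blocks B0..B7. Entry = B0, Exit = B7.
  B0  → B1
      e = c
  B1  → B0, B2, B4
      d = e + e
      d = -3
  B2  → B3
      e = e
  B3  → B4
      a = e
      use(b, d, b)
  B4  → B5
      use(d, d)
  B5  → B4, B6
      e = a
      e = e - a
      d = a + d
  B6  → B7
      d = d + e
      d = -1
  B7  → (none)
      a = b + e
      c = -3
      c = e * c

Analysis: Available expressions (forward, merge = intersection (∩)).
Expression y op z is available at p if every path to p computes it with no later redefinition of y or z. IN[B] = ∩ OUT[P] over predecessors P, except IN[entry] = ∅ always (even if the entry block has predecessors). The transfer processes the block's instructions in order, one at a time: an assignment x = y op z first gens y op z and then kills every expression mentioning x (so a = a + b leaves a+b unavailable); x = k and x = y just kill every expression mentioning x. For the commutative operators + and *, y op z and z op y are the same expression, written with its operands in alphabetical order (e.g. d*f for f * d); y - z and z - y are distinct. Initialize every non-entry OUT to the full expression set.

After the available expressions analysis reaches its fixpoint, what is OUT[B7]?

Per-block solution:
  B0:  IN={}  OUT={}
  B1:  IN={}  OUT={e+e}
  B2:  IN={e+e}  OUT={}
  B3:  IN={}  OUT={}
  B4:  IN={}  OUT={}
  B5:  IN={}  OUT={}
  B6:  IN={}  OUT={}
  B7:  IN={}  OUT={b+e}

Merge at B7: IN[B7] = OUT[B6] = {}
Applying B7's transfer function to that IN value gives OUT[B7] (row B7 above).

Answer: {b+e}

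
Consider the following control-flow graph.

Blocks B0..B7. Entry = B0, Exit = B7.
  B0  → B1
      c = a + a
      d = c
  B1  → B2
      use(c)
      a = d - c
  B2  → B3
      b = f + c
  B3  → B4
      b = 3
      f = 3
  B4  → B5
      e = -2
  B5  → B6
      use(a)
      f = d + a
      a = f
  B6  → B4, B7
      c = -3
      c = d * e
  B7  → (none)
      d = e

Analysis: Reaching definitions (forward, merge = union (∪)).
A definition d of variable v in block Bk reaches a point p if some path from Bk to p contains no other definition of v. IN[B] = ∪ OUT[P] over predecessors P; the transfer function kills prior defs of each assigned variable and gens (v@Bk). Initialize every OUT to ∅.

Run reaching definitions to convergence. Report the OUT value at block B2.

Per-block solution:
  B0:   IN={}   OUT={c@B0, d@B0}
  B1:   IN={c@B0, d@B0}   OUT={a@B1, c@B0, d@B0}
  B2:   IN={a@B1, c@B0, d@B0}   OUT={a@B1, b@B2, c@B0, d@B0}
  B3:   IN={a@B1, b@B2, c@B0, d@B0}   OUT={a@B1, b@B3, c@B0, d@B0, f@B3}
  B4:   IN={a@B1, a@B5, b@B3, c@B0, c@B6, d@B0, e@B4, f@B3, f@B5}   OUT={a@B1, a@B5, b@B3, c@B0, c@B6, d@B0, e@B4, f@B3, f@B5}
  B5:   IN={a@B1, a@B5, b@B3, c@B0, c@B6, d@B0, e@B4, f@B3, f@B5}   OUT={a@B5, b@B3, c@B0, c@B6, d@B0, e@B4, f@B5}
  B6:   IN={a@B5, b@B3, c@B0, c@B6, d@B0, e@B4, f@B5}   OUT={a@B5, b@B3, c@B6, d@B0, e@B4, f@B5}
  B7:   IN={a@B5, b@B3, c@B6, d@B0, e@B4, f@B5}   OUT={a@B5, b@B3, c@B6, d@B7, e@B4, f@B5}

Merge at B2: IN[B2] = OUT[B1] = {a@B1, c@B0, d@B0}
Applying B2's transfer function to that IN value gives OUT[B2] (row B2 above).

Answer: {a@B1, b@B2, c@B0, d@B0}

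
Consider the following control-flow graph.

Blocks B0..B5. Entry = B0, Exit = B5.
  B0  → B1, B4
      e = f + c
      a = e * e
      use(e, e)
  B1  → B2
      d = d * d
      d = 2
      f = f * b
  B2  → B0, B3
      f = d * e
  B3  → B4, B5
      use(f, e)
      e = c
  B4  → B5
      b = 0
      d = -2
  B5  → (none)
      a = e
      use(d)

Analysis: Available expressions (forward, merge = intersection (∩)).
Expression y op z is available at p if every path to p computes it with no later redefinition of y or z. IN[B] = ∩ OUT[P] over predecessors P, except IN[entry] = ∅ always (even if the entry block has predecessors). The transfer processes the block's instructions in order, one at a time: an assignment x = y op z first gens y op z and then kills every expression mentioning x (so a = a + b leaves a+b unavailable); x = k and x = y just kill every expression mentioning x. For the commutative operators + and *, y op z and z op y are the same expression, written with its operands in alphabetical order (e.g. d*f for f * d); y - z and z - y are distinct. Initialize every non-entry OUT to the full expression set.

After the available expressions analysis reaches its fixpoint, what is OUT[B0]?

Answer: {c+f, e*e}

Trace:
Fixpoint table:
  B0:   IN={}   OUT={c+f, e*e}
  B1:   IN={c+f, e*e}   OUT={e*e}
  B2:   IN={e*e}   OUT={d*e, e*e}
  B3:   IN={d*e, e*e}   OUT={}
  B4:   IN={}   OUT={}
  B5:   IN={}   OUT={}

Merge at B0 (entry node, so the boundary value {} is joined with the incoming edge(s)): IN[B0] = {} ∩ OUT[B2] = {}
Applying B0's transfer function to that IN value gives OUT[B0] (row B0 above).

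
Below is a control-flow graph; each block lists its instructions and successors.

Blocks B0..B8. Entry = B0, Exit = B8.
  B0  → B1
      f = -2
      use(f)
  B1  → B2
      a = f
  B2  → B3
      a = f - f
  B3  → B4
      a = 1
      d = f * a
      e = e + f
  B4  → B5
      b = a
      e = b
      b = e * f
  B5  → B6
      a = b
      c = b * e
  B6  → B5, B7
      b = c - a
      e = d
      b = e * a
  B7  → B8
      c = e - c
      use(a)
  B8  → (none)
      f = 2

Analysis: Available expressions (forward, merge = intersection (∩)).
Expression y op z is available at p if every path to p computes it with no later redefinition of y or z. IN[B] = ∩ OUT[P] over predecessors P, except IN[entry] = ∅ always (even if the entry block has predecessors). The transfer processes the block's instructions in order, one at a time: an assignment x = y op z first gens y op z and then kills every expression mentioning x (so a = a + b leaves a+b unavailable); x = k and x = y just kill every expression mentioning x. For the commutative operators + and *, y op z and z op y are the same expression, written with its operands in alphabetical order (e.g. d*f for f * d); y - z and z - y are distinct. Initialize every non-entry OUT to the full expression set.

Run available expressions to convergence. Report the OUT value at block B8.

Answer: {a*e}

Trace:
Converged values:
  B0: | IN={} | OUT={}
  B1: | IN={} | OUT={}
  B2: | IN={} | OUT={f-f}
  B3: | IN={f-f} | OUT={a*f, f-f}
  B4: | IN={a*f, f-f} | OUT={a*f, e*f, f-f}
  B5: | IN={f-f} | OUT={b*e, f-f}
  B6: | IN={b*e, f-f} | OUT={a*e, c-a, f-f}
  B7: | IN={a*e, c-a, f-f} | OUT={a*e, f-f}
  B8: | IN={a*e, f-f} | OUT={a*e}

Merge at B8: IN[B8] = OUT[B7] = {a*e, f-f}
Applying B8's transfer function to that IN value gives OUT[B8] (row B8 above).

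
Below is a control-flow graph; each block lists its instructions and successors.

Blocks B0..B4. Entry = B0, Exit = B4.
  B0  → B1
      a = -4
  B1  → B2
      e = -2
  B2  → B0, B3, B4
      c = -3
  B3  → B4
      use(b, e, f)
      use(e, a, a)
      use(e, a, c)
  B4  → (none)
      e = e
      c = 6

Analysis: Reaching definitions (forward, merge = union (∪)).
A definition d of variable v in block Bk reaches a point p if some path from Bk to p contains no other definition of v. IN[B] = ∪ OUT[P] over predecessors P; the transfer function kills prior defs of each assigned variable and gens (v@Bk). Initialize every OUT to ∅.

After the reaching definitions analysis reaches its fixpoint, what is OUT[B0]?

Converged values:
  B0:  IN={a@B0, c@B2, e@B1}  OUT={a@B0, c@B2, e@B1}
  B1:  IN={a@B0, c@B2, e@B1}  OUT={a@B0, c@B2, e@B1}
  B2:  IN={a@B0, c@B2, e@B1}  OUT={a@B0, c@B2, e@B1}
  B3:  IN={a@B0, c@B2, e@B1}  OUT={a@B0, c@B2, e@B1}
  B4:  IN={a@B0, c@B2, e@B1}  OUT={a@B0, c@B4, e@B4}

Merge at B0 (entry node, so the boundary value {} is joined with the incoming edge(s)): IN[B0] = {} ⊔ OUT[B2] = {a@B0, c@B2, e@B1}
Applying B0's transfer function to that IN value gives OUT[B0] (row B0 above).

Answer: {a@B0, c@B2, e@B1}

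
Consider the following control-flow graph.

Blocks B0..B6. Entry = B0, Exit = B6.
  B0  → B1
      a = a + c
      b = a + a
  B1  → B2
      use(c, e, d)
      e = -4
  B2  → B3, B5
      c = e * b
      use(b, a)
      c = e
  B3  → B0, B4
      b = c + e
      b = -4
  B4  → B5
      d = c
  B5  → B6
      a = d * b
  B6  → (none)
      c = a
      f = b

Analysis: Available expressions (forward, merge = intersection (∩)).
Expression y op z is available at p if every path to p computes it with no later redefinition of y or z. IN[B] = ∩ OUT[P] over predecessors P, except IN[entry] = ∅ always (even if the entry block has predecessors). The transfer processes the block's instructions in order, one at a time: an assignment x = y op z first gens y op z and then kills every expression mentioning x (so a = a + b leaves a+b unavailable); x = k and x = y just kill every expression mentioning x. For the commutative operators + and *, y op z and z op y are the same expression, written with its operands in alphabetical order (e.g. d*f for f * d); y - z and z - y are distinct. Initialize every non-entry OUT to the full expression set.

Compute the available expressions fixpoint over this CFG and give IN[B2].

Answer: {a+a}

Working:
Converged values:
  B0: | IN={} | OUT={a+a}
  B1: | IN={a+a} | OUT={a+a}
  B2: | IN={a+a} | OUT={a+a, b*e}
  B3: | IN={a+a, b*e} | OUT={a+a, c+e}
  B4: | IN={a+a, c+e} | OUT={a+a, c+e}
  B5: | IN={a+a} | OUT={b*d}
  B6: | IN={b*d} | OUT={b*d}

Merge at B2: IN[B2] = OUT[B1] = {a+a}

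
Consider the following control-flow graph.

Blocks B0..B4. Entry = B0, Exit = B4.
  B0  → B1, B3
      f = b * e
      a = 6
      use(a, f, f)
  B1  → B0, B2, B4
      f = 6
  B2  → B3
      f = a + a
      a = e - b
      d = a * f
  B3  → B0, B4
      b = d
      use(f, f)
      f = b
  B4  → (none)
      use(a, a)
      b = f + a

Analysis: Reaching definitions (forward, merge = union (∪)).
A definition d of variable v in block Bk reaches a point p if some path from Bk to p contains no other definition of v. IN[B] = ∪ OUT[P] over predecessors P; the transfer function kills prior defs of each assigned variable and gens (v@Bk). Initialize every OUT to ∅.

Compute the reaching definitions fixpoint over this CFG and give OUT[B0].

Answer: {a@B0, b@B3, d@B2, f@B0}

Trace:
Fixpoint table:
  B0: | IN={a@B0, a@B2, b@B3, d@B2, f@B1, f@B3} | OUT={a@B0, b@B3, d@B2, f@B0}
  B1: | IN={a@B0, b@B3, d@B2, f@B0} | OUT={a@B0, b@B3, d@B2, f@B1}
  B2: | IN={a@B0, b@B3, d@B2, f@B1} | OUT={a@B2, b@B3, d@B2, f@B2}
  B3: | IN={a@B0, a@B2, b@B3, d@B2, f@B0, f@B2} | OUT={a@B0, a@B2, b@B3, d@B2, f@B3}
  B4: | IN={a@B0, a@B2, b@B3, d@B2, f@B1, f@B3} | OUT={a@B0, a@B2, b@B4, d@B2, f@B1, f@B3}

Merge at B0 (entry node, so the boundary value {} is joined with the incoming edge(s)): IN[B0] = {} ⊔ OUT[B1] ⊔ OUT[B3] = {a@B0, a@B2, b@B3, d@B2, f@B1, f@B3}
Applying B0's transfer function to that IN value gives OUT[B0] (row B0 above).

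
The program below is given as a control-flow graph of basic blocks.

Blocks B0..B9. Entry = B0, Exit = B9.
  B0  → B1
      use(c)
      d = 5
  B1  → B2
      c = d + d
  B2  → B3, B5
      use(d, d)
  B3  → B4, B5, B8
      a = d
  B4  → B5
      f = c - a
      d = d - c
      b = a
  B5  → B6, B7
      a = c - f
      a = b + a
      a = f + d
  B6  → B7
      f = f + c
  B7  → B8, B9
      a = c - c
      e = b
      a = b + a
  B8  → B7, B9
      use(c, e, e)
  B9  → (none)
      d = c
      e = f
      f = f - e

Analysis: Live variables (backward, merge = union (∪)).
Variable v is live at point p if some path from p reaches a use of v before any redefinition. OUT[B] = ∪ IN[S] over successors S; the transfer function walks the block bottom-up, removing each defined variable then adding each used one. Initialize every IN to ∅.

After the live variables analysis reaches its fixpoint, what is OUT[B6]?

Fixpoint table:
  B0: | IN={b, c, e, f} | OUT={b, d, e, f}
  B1: | IN={b, d, e, f} | OUT={b, c, d, e, f}
  B2: | IN={b, c, d, e, f} | OUT={b, c, d, e, f}
  B3: | IN={b, c, d, e, f} | OUT={a, b, c, d, e, f}
  B4: | IN={a, c, d} | OUT={b, c, d, f}
  B5: | IN={b, c, d, f} | OUT={b, c, f}
  B6: | IN={b, c, f} | OUT={b, c, f}
  B7: | IN={b, c, f} | OUT={b, c, e, f}
  B8: | IN={b, c, e, f} | OUT={b, c, f}
  B9: | IN={c, f} | OUT={}

Merge at B6: OUT[B6] = IN[B7] = {b, c, f}

Answer: {b, c, f}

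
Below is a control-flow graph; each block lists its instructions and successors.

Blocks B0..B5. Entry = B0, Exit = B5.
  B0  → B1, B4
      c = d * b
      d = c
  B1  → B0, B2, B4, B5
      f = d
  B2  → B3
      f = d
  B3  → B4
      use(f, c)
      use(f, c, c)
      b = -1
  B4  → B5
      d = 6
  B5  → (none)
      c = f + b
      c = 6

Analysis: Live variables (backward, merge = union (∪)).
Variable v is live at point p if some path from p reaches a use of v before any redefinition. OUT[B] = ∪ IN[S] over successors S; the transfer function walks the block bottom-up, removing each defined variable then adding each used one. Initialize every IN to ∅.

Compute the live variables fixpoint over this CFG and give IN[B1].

Answer: {b, c, d}

Derivation:
Fixpoint table:
  B0: | IN={b, d, f} | OUT={b, c, d, f}
  B1: | IN={b, c, d} | OUT={b, c, d, f}
  B2: | IN={c, d} | OUT={c, f}
  B3: | IN={c, f} | OUT={b, f}
  B4: | IN={b, f} | OUT={b, f}
  B5: | IN={b, f} | OUT={}

Merge at B1: OUT[B1] = IN[B0] ⊔ IN[B2] ⊔ IN[B4] ⊔ IN[B5] = {b, c, d, f}
Applying B1's transfer function to that OUT value gives IN[B1] (row B1 above).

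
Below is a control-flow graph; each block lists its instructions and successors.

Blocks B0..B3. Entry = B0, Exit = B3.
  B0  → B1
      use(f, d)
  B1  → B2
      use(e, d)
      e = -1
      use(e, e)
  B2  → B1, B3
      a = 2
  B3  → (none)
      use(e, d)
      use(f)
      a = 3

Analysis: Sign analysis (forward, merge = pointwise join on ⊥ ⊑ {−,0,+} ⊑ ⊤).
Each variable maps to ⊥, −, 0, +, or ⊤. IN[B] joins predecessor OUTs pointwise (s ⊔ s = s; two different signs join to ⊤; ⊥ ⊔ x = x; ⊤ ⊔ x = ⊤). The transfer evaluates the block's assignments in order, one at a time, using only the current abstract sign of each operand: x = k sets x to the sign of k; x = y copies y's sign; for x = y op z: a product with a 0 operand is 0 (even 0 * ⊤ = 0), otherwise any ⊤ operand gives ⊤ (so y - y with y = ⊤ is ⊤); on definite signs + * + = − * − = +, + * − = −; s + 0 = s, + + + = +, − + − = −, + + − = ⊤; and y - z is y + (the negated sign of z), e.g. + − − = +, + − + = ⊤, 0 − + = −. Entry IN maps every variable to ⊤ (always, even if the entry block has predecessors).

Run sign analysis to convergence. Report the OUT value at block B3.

Converged values:
  B0:  IN=(all ⊤)  OUT=(all ⊤)
  B1:  IN=(all ⊤)  OUT={e:-; rest ⊤}
  B2:  IN={e:-; rest ⊤}  OUT={a:+, e:-; rest ⊤}
  B3:  IN={a:+, e:-; rest ⊤}  OUT={a:+, e:-; rest ⊤}

Merge at B3: IN[B3] = OUT[B2] = {a: +, b: ⊤, c: ⊤, d: ⊤, e: -, f: ⊤}
Applying B3's transfer function to that IN value gives OUT[B3] (row B3 above).

Answer: {a: +, b: ⊤, c: ⊤, d: ⊤, e: -, f: ⊤}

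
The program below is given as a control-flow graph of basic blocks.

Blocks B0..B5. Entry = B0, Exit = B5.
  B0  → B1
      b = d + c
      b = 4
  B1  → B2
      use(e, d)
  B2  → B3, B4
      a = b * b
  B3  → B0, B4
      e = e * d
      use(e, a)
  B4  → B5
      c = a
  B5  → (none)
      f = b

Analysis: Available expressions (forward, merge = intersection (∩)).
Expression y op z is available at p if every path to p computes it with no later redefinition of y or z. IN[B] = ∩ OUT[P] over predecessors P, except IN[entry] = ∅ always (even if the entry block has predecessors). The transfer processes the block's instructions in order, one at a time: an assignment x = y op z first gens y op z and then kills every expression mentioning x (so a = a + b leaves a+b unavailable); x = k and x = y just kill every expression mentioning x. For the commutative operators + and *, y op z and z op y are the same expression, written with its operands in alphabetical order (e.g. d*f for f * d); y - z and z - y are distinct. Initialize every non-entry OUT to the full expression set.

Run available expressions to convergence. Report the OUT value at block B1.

Answer: {c+d}

Derivation:
Converged values:
  B0: | IN={} | OUT={c+d}
  B1: | IN={c+d} | OUT={c+d}
  B2: | IN={c+d} | OUT={b*b, c+d}
  B3: | IN={b*b, c+d} | OUT={b*b, c+d}
  B4: | IN={b*b, c+d} | OUT={b*b}
  B5: | IN={b*b} | OUT={b*b}

Merge at B1: IN[B1] = OUT[B0] = {c+d}
Applying B1's transfer function to that IN value gives OUT[B1] (row B1 above).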